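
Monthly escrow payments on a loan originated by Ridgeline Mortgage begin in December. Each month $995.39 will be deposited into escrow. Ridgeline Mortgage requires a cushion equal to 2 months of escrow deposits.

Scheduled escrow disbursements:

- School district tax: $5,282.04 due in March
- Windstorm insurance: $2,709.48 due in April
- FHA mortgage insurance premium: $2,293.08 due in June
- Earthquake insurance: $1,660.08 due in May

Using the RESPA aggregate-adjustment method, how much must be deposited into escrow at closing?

$6,967.73

Cushion = 2 × $995.39 = $1,990.78
Trial balance (start $0, +$995.39 each month, − disbursements):
  Dec: +$995.39 → $995.39
  Jan: +$995.39 → $1,990.78
  Feb: +$995.39 → $2,986.17
  Mar: +$995.39 − $5,282.04 → -$1,300.48
  Apr: +$995.39 − $2,709.48 → -$3,014.57
  May: +$995.39 − $1,660.08 → -$3,679.26
  Jun: +$995.39 − $2,293.08 → -$4,976.95
  Jul: +$995.39 → -$3,981.56
  Aug: +$995.39 → -$2,986.17
  Sep: +$995.39 → -$1,990.78
  Oct: +$995.39 → -$995.39
  Nov: +$995.39 → $0.00
Lowest trial balance = -$4,976.95 (Jun)
Initial deposit = cushion − low point = $1,990.78 − (-$4,976.95) = $6,967.73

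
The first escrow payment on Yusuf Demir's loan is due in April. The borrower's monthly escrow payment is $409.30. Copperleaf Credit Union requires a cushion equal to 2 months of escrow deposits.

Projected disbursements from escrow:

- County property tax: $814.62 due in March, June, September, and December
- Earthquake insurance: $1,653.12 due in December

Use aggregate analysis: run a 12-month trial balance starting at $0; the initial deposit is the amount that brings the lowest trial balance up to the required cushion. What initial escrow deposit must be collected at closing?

Cushion = 2 × $409.30 = $818.60
Trial balance (start $0, +$409.30 each month, − disbursements):
  Apr: +$409.30 → $409.30
  May: +$409.30 → $818.60
  Jun: +$409.30 − $814.62 → $413.28
  Jul: +$409.30 → $822.58
  Aug: +$409.30 → $1,231.88
  Sep: +$409.30 − $814.62 → $826.56
  Oct: +$409.30 → $1,235.86
  Nov: +$409.30 → $1,645.16
  Dec: +$409.30 − $2,467.74 → -$413.28
  Jan: +$409.30 → -$3.98
  Feb: +$409.30 → $405.32
  Mar: +$409.30 − $814.62 → $0.00
Lowest trial balance = -$413.28 (Dec)
Initial deposit = cushion − low point = $818.60 − (-$413.28) = $1,231.88

$1,231.88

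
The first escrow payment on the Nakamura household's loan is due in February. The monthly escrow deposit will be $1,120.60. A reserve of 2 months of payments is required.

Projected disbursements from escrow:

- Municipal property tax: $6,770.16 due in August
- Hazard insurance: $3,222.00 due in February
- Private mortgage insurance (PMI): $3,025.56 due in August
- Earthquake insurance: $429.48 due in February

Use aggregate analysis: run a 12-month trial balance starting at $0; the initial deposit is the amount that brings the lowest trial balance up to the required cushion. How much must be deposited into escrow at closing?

$7,844.20

Cushion = 2 × $1,120.60 = $2,241.20
Trial balance (start $0, +$1,120.60 each month, − disbursements):
  Feb: +$1,120.60 − $3,651.48 → -$2,530.88
  Mar: +$1,120.60 → -$1,410.28
  Apr: +$1,120.60 → -$289.68
  May: +$1,120.60 → $830.92
  Jun: +$1,120.60 → $1,951.52
  Jul: +$1,120.60 → $3,072.12
  Aug: +$1,120.60 − $9,795.72 → -$5,603.00
  Sep: +$1,120.60 → -$4,482.40
  Oct: +$1,120.60 → -$3,361.80
  Nov: +$1,120.60 → -$2,241.20
  Dec: +$1,120.60 → -$1,120.60
  Jan: +$1,120.60 → $0.00
Lowest trial balance = -$5,603.00 (Aug)
Initial deposit = cushion − low point = $2,241.20 − (-$5,603.00) = $7,844.20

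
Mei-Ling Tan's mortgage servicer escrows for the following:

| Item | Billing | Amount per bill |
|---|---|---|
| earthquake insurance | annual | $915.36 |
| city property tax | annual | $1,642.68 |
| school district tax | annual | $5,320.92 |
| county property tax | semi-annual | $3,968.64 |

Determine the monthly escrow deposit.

$1,318.02

Earthquake insurance = $915.36 annually
City property tax = $1,642.68 annually
School district tax = $5,320.92 annually
County property tax = $3,968.64 × 2 = $7,937.28 annually
Annual escrow total = $915.36 + $1,642.68 + $5,320.92 + $7,937.28 = $15,816.24
Monthly = $15,816.24 ÷ 12 = $1,318.02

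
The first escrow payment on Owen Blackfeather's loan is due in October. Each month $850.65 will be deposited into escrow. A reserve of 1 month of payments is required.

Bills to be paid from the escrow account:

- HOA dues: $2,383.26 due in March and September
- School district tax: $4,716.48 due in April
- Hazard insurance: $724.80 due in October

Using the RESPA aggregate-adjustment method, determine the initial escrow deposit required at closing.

$2,720.64

Cushion = 1 × $850.65 = $850.65
Trial balance (start $0, +$850.65 each month, − disbursements):
  Oct: +$850.65 − $724.80 → $125.85
  Nov: +$850.65 → $976.50
  Dec: +$850.65 → $1,827.15
  Jan: +$850.65 → $2,677.80
  Feb: +$850.65 → $3,528.45
  Mar: +$850.65 − $2,383.26 → $1,995.84
  Apr: +$850.65 − $4,716.48 → -$1,869.99
  May: +$850.65 → -$1,019.34
  Jun: +$850.65 → -$168.69
  Jul: +$850.65 → $681.96
  Aug: +$850.65 → $1,532.61
  Sep: +$850.65 − $2,383.26 → $0.00
Lowest trial balance = -$1,869.99 (Apr)
Initial deposit = cushion − low point = $850.65 − (-$1,869.99) = $2,720.64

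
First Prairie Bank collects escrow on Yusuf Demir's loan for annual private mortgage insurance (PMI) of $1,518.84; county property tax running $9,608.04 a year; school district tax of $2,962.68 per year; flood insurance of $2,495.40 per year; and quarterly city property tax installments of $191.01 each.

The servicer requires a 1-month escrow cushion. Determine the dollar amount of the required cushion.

$1,445.75

Private mortgage insurance (PMI) = $1,518.84 per year
County property tax = $9,608.04 per year
School district tax = $2,962.68 per year
Flood insurance = $2,495.40 per year
City property tax = $191.01 × 4 = $764.04 per year
Combined annual = $17,349.00
Monthly escrow = $17,349.00 / 12 = $1,445.75
Cushion = 1 × $1,445.75 = $1,445.75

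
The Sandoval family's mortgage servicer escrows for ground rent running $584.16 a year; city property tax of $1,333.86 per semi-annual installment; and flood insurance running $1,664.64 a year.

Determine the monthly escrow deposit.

$409.71

Ground rent = $584.16/yr
City property tax = $1,333.86 × 2 = $2,667.72/yr
Flood insurance = $1,664.64/yr
Total per year = $584.16 + $2,667.72 + $1,664.64 = $4,916.52
Base monthly escrow = $4,916.52 ÷ 12 = $409.71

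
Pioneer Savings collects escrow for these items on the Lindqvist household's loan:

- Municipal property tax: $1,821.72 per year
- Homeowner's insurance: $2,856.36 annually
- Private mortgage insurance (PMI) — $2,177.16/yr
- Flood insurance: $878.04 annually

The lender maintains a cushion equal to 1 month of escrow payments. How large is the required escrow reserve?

Municipal property tax = $1,821.72/yr
Homeowner's insurance = $2,856.36/yr
Private mortgage insurance (PMI) = $2,177.16/yr
Flood insurance = $878.04/yr
Combined annual = $1,821.72 + $2,856.36 + $2,177.16 + $878.04 = $7,733.28
Base monthly escrow = $7,733.28 ÷ 12 = $644.44
Reserve = 1 × $644.44 = $644.44

$644.44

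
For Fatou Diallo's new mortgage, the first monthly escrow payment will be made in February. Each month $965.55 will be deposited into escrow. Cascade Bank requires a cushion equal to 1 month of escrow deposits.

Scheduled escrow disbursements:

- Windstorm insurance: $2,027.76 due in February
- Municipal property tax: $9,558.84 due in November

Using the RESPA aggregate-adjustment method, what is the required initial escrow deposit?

$2,896.65

Cushion = 1 × $965.55 = $965.55
Trial balance (start $0, +$965.55 each month, − disbursements):
  Feb: +$965.55 − $2,027.76 → -$1,062.21
  Mar: +$965.55 → -$96.66
  Apr: +$965.55 → $868.89
  May: +$965.55 → $1,834.44
  Jun: +$965.55 → $2,799.99
  Jul: +$965.55 → $3,765.54
  Aug: +$965.55 → $4,731.09
  Sep: +$965.55 → $5,696.64
  Oct: +$965.55 → $6,662.19
  Nov: +$965.55 − $9,558.84 → -$1,931.10
  Dec: +$965.55 → -$965.55
  Jan: +$965.55 → $0.00
Lowest trial balance = -$1,931.10 (Nov)
Initial deposit = cushion − low point = $965.55 − (-$1,931.10) = $2,896.65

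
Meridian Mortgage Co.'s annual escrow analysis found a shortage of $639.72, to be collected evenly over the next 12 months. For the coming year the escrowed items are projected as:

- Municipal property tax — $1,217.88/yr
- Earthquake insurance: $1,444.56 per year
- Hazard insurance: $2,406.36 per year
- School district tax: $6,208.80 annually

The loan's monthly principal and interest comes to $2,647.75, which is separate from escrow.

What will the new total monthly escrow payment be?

$993.11

Municipal property tax — $1,217.88 per year
Earthquake insurance — $1,444.56 per year
Hazard insurance — $2,406.36 per year
School district tax — $6,208.80 per year
Yearly total = $11,277.60
Monthly escrow = $11,277.60 ÷ 12 = $939.80
Shortage spread = $639.72 ÷ 12 = $53.31/mo
Adjusted monthly = $939.80 + $53.31 = $993.11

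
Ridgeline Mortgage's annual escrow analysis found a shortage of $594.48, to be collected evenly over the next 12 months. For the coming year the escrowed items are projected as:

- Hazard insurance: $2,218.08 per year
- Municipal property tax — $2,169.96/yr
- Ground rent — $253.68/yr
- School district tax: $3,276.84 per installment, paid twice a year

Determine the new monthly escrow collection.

$982.49

Hazard insurance = $2,218.08/yr
Municipal property tax = $2,169.96/yr
Ground rent = $253.68/yr
School district tax = $3,276.84 × 2 = $6,553.68/yr
Total annual escrow = $11,195.40
Per month = $11,195.40 ÷ 12 = $932.95
Shortage per month = $594.48 / 12 = $49.54
Adjusted monthly = $932.95 + $49.54 = $982.49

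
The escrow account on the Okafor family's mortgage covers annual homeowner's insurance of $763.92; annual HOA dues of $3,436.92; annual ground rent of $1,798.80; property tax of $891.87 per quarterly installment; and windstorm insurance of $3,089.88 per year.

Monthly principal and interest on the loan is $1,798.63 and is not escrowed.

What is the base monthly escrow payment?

$1,054.75

Homeowner's insurance = $763.92 annually
HOA dues = $3,436.92 annually
Ground rent = $1,798.80 annually
Property tax = $891.87 × 4 = $3,567.48 annually
Windstorm insurance = $3,089.88 annually
Total per year = $12,657.00
Monthly escrow = $12,657.00 ÷ 12 = $1,054.75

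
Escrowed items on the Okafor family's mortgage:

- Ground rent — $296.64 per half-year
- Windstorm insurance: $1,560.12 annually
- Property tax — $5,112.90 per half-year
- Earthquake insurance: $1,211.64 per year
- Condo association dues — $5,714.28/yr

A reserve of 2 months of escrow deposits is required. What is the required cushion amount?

$3,217.52

Ground rent: $296.64 × 2 = $593.28 per year
Windstorm insurance: $1,560.12 per year
Property tax: $5,112.90 × 2 = $10,225.80 per year
Earthquake insurance: $1,211.64 per year
Condo association dues: $5,714.28 per year
Combined annual = $19,305.12
Base monthly escrow = $19,305.12 / 12 = $1,608.76
Required cushion = 2 × $1,608.76 = $3,217.52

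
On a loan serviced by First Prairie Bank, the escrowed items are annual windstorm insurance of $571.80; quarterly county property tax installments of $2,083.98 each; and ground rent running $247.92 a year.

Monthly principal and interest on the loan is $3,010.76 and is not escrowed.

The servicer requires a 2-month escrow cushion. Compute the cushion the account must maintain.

Windstorm insurance: $571.80 annually
County property tax: $2,083.98 × 4 = $8,335.92 annually
Ground rent: $247.92 annually
Yearly total = $571.80 + $8,335.92 + $247.92 = $9,155.64
Monthly escrow = $9,155.64 ÷ 12 = $762.97
Cushion = 2 × $762.97 = $1,525.94

$1,525.94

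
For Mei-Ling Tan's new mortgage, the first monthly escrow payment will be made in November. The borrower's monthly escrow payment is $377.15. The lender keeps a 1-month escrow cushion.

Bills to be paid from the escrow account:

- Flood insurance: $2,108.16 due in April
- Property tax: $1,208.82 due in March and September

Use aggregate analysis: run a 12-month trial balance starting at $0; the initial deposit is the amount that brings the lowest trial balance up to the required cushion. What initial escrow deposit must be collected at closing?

Cushion = 1 × $377.15 = $377.15
Trial balance (start $0, +$377.15 each month, − disbursements):
  Nov: +$377.15 → $377.15
  Dec: +$377.15 → $754.30
  Jan: +$377.15 → $1,131.45
  Feb: +$377.15 → $1,508.60
  Mar: +$377.15 − $1,208.82 → $676.93
  Apr: +$377.15 − $2,108.16 → -$1,054.08
  May: +$377.15 → -$676.93
  Jun: +$377.15 → -$299.78
  Jul: +$377.15 → $77.37
  Aug: +$377.15 → $454.52
  Sep: +$377.15 − $1,208.82 → -$377.15
  Oct: +$377.15 → $0.00
Lowest trial balance = -$1,054.08 (Apr)
Initial deposit = cushion − low point = $377.15 − (-$1,054.08) = $1,431.23

$1,431.23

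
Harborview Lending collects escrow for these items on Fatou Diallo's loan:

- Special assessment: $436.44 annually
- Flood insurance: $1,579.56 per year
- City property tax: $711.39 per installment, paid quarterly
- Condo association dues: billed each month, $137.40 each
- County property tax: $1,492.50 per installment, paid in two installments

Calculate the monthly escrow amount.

Special assessment — $436.44/yr
Flood insurance — $1,579.56/yr
City property tax — $711.39 × 4 = $2,845.56/yr
Condo association dues — $137.40 × 12 = $1,648.80/yr
County property tax — $1,492.50 × 2 = $2,985.00/yr
Total per year = $436.44 + $1,579.56 + $2,845.56 + $1,648.80 + $2,985.00 = $9,495.36
Monthly = $9,495.36 / 12 = $791.28

$791.28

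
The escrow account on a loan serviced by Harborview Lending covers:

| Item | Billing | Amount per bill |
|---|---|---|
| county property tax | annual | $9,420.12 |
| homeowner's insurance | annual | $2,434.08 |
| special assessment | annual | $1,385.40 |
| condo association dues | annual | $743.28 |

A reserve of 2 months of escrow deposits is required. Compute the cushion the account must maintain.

$2,330.48

County property tax — $9,420.12
Homeowner's insurance — $2,434.08
Special assessment — $1,385.40
Condo association dues — $743.28
Annual escrow total = $13,982.88
Monthly = $13,982.88 / 12 = $1,165.24
Reserve = 2 × $1,165.24 = $2,330.48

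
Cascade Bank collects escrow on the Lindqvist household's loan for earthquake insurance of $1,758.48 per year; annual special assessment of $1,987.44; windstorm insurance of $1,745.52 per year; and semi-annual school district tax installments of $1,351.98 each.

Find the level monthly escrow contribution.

$682.95

Earthquake insurance — $1,758.48 per year
Special assessment — $1,987.44 per year
Windstorm insurance — $1,745.52 per year
School district tax — $1,351.98 × 2 = $2,703.96 per year
Total per year = $8,195.40
Monthly escrow = $8,195.40 ÷ 12 = $682.95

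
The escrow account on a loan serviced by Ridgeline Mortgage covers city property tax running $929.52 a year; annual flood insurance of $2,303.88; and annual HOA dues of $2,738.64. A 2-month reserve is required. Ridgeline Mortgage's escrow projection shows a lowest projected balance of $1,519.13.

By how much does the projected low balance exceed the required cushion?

City property tax = $929.52 annually
Flood insurance = $2,303.88 annually
HOA dues = $2,738.64 annually
Annual escrow total = $929.52 + $2,303.88 + $2,738.64 = $5,972.04
Monthly = $5,972.04 ÷ 12 = $497.67
Cushion = 2 × $497.67 = $995.34
Surplus = $1,519.13 − $995.34 = $523.79

$523.79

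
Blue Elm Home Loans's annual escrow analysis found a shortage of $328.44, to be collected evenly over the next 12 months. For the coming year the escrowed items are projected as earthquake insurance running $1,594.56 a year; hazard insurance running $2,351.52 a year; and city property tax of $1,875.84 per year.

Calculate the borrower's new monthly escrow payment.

$512.53

Earthquake insurance = $1,594.56/yr
Hazard insurance = $2,351.52/yr
City property tax = $1,875.84/yr
Yearly total = $1,594.56 + $2,351.52 + $1,875.84 = $5,821.92
Per month = $5,821.92 / 12 = $485.16
Shortage spread = $328.44 ÷ 12 = $27.37/mo
Adjusted monthly = $485.16 + $27.37 = $512.53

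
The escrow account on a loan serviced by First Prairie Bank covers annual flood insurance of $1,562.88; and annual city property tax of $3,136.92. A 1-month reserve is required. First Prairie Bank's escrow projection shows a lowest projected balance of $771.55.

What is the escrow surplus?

$379.90

Flood insurance — $1,562.88
City property tax — $3,136.92
Total per year = $4,699.80
Base monthly escrow = $4,699.80 ÷ 12 = $391.65
Required cushion = 1 × $391.65 = $391.65
Excess over cushion: $771.55 − $391.65 = $379.90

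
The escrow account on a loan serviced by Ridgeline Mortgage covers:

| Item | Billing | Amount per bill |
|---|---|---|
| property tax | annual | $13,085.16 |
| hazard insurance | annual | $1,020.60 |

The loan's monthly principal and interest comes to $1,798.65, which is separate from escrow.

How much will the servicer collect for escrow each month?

Property tax = $13,085.16 per year
Hazard insurance = $1,020.60 per year
Combined annual = $13,085.16 + $1,020.60 = $14,105.76
Monthly escrow = $14,105.76 ÷ 12 = $1,175.48

$1,175.48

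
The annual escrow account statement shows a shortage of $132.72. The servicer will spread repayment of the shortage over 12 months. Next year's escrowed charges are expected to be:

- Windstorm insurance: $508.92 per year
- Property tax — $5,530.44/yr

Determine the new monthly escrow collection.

$514.34

Windstorm insurance = $508.92/yr
Property tax = $5,530.44/yr
Total per year = $508.92 + $5,530.44 = $6,039.36
Base monthly escrow = $6,039.36 / 12 = $503.28
Monthly shortage recovery: $132.72 ÷ 12 = $11.06
New monthly escrow = $503.28 + $11.06 = $514.34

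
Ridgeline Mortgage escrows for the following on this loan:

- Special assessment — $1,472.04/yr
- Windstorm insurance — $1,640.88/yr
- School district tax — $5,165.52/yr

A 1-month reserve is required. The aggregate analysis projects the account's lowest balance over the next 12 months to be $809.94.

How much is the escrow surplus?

$120.07

Special assessment: $1,472.04
Windstorm insurance: $1,640.88
School district tax: $5,165.52
Annual escrow total = $1,472.04 + $1,640.88 + $5,165.52 = $8,278.44
Base monthly escrow = $8,278.44 / 12 = $689.87
Required cushion = 1 × $689.87 = $689.87
Surplus = $809.94 − $689.87 = $120.07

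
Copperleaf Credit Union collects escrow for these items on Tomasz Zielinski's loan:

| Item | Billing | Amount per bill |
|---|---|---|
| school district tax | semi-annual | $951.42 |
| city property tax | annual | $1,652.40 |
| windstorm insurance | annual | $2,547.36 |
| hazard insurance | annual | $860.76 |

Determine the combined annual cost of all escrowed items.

$6,963.36

School district tax: $951.42 × 2 = $1,902.84/yr
City property tax: $1,652.40/yr
Windstorm insurance: $2,547.36/yr
Hazard insurance: $860.76/yr
Total per year = $6,963.36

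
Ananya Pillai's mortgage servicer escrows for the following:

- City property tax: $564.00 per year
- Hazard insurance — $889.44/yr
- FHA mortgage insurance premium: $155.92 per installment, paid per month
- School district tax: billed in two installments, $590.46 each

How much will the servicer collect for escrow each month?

City property tax: $564.00/yr
Hazard insurance: $889.44/yr
FHA mortgage insurance premium: $155.92 × 12 = $1,871.04/yr
School district tax: $590.46 × 2 = $1,180.92/yr
Yearly total = $564.00 + $889.44 + $1,871.04 + $1,180.92 = $4,505.40
Monthly escrow = $4,505.40 / 12 = $375.45

$375.45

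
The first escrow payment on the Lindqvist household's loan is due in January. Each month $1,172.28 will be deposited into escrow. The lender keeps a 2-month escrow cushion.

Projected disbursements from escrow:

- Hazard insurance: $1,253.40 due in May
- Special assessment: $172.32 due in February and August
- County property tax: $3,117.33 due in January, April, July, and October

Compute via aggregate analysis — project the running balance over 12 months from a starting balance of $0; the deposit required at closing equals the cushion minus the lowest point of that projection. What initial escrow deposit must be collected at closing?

Cushion = 2 × $1,172.28 = $2,344.56
Trial balance (start $0, +$1,172.28 each month, − disbursements):
  Jan: +$1,172.28 − $3,117.33 → -$1,945.05
  Feb: +$1,172.28 − $172.32 → -$945.09
  Mar: +$1,172.28 → $227.19
  Apr: +$1,172.28 − $3,117.33 → -$1,717.86
  May: +$1,172.28 − $1,253.40 → -$1,798.98
  Jun: +$1,172.28 → -$626.70
  Jul: +$1,172.28 − $3,117.33 → -$2,571.75
  Aug: +$1,172.28 − $172.32 → -$1,571.79
  Sep: +$1,172.28 → -$399.51
  Oct: +$1,172.28 − $3,117.33 → -$2,344.56
  Nov: +$1,172.28 → -$1,172.28
  Dec: +$1,172.28 → $0.00
Lowest trial balance = -$2,571.75 (Jul)
Initial deposit = cushion − low point = $2,344.56 − (-$2,571.75) = $4,916.31

$4,916.31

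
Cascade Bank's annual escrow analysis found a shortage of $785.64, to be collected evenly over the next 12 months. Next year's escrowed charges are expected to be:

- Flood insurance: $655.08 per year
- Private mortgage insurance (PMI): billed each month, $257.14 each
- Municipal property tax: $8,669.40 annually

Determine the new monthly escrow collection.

Flood insurance = $655.08 per year
Private mortgage insurance (PMI) = $257.14 × 12 = $3,085.68 per year
Municipal property tax = $8,669.40 per year
Annual escrow total = $12,410.16
Per month = $12,410.16 / 12 = $1,034.18
Shortage spread = $785.64 / 12 = $65.47/mo
Adjusted monthly = $1,034.18 + $65.47 = $1,099.65

$1,099.65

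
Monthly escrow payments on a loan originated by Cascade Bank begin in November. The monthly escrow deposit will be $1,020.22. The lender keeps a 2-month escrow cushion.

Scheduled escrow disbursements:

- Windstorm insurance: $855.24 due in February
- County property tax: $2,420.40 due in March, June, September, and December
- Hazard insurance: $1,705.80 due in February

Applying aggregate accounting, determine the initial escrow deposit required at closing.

$4,341.18

Cushion = 2 × $1,020.22 = $2,040.44
Trial balance (start $0, +$1,020.22 each month, − disbursements):
  Nov: +$1,020.22 → $1,020.22
  Dec: +$1,020.22 − $2,420.40 → -$379.96
  Jan: +$1,020.22 → $640.26
  Feb: +$1,020.22 − $2,561.04 → -$900.56
  Mar: +$1,020.22 − $2,420.40 → -$2,300.74
  Apr: +$1,020.22 → -$1,280.52
  May: +$1,020.22 → -$260.30
  Jun: +$1,020.22 − $2,420.40 → -$1,660.48
  Jul: +$1,020.22 → -$640.26
  Aug: +$1,020.22 → $379.96
  Sep: +$1,020.22 − $2,420.40 → -$1,020.22
  Oct: +$1,020.22 → $0.00
Lowest trial balance = -$2,300.74 (Mar)
Initial deposit = cushion − low point = $2,040.44 − (-$2,300.74) = $4,341.18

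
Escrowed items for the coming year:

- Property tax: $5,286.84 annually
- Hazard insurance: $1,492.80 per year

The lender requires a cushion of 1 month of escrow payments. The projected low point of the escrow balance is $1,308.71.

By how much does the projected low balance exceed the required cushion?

$743.74

Property tax: $5,286.84/yr
Hazard insurance: $1,492.80/yr
Combined annual = $5,286.84 + $1,492.80 = $6,779.64
Base monthly escrow = $6,779.64 ÷ 12 = $564.97
Required cushion = 1 × $564.97 = $564.97
Surplus = $1,308.71 − $564.97 = $743.74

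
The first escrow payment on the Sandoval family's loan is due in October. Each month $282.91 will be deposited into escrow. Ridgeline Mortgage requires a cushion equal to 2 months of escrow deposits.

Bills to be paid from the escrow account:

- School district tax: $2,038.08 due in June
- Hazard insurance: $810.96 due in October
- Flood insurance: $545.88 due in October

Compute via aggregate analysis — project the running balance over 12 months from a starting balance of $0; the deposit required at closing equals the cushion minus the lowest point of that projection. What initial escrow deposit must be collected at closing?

Cushion = 2 × $282.91 = $565.82
Trial balance (start $0, +$282.91 each month, − disbursements):
  Oct: +$282.91 − $1,356.84 → -$1,073.93
  Nov: +$282.91 → -$791.02
  Dec: +$282.91 → -$508.11
  Jan: +$282.91 → -$225.20
  Feb: +$282.91 → $57.71
  Mar: +$282.91 → $340.62
  Apr: +$282.91 → $623.53
  May: +$282.91 → $906.44
  Jun: +$282.91 − $2,038.08 → -$848.73
  Jul: +$282.91 → -$565.82
  Aug: +$282.91 → -$282.91
  Sep: +$282.91 → $0.00
Lowest trial balance = -$1,073.93 (Oct)
Initial deposit = cushion − low point = $565.82 − (-$1,073.93) = $1,639.75

$1,639.75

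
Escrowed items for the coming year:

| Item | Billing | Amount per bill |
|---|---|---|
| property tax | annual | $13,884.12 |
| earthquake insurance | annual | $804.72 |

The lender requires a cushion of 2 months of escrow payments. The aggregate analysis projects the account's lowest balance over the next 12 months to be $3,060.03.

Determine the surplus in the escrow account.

$611.89

Property tax — $13,884.12 annually
Earthquake insurance — $804.72 annually
Yearly total = $13,884.12 + $804.72 = $14,688.84
Base monthly escrow = $14,688.84 / 12 = $1,224.07
Cushion = 2 × $1,224.07 = $2,448.14
Surplus = $3,060.03 − $2,448.14 = $611.89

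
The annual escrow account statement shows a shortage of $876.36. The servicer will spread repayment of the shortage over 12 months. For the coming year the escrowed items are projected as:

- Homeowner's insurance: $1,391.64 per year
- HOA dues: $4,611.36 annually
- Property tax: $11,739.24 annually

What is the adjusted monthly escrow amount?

Homeowner's insurance: $1,391.64 per year
HOA dues: $4,611.36 per year
Property tax: $11,739.24 per year
Total per year = $17,742.24
Base monthly escrow = $17,742.24 ÷ 12 = $1,478.52
Shortage per month = $876.36 / 12 = $73.03
Adjusted monthly = $1,478.52 + $73.03 = $1,551.55

$1,551.55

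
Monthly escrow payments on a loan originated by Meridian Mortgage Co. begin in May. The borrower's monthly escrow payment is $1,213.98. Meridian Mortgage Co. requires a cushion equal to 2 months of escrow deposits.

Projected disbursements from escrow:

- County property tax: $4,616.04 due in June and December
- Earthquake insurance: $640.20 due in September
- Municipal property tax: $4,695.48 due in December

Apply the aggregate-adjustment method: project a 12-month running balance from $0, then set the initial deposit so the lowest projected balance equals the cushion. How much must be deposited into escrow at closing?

Cushion = 2 × $1,213.98 = $2,427.96
Trial balance (start $0, +$1,213.98 each month, − disbursements):
  May: +$1,213.98 → $1,213.98
  Jun: +$1,213.98 − $4,616.04 → -$2,188.08
  Jul: +$1,213.98 → -$974.10
  Aug: +$1,213.98 → $239.88
  Sep: +$1,213.98 − $640.20 → $813.66
  Oct: +$1,213.98 → $2,027.64
  Nov: +$1,213.98 → $3,241.62
  Dec: +$1,213.98 − $9,311.52 → -$4,855.92
  Jan: +$1,213.98 → -$3,641.94
  Feb: +$1,213.98 → -$2,427.96
  Mar: +$1,213.98 → -$1,213.98
  Apr: +$1,213.98 → $0.00
Lowest trial balance = -$4,855.92 (Dec)
Initial deposit = cushion − low point = $2,427.96 − (-$4,855.92) = $7,283.88

$7,283.88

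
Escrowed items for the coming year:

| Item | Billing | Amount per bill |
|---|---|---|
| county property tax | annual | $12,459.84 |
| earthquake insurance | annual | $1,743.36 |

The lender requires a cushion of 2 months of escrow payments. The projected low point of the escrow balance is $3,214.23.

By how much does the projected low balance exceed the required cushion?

County property tax — $12,459.84/yr
Earthquake insurance — $1,743.36/yr
Total annual escrow = $12,459.84 + $1,743.36 = $14,203.20
Per month = $14,203.20 ÷ 12 = $1,183.60
Required cushion = 2 × $1,183.60 = $2,367.20
Surplus = $3,214.23 − $2,367.20 = $847.03

$847.03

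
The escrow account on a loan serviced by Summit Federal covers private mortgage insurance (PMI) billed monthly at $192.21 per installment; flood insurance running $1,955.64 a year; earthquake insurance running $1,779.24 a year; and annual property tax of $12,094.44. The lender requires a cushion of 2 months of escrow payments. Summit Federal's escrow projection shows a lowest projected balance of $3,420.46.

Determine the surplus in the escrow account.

Private mortgage insurance (PMI) — $192.21 × 12 = $2,306.52 annually
Flood insurance — $1,955.64 annually
Earthquake insurance — $1,779.24 annually
Property tax — $12,094.44 annually
Yearly total = $2,306.52 + $1,955.64 + $1,779.24 + $12,094.44 = $18,135.84
Base monthly escrow = $18,135.84 ÷ 12 = $1,511.32
Cushion = 2 × $1,511.32 = $3,022.64
Surplus = $3,420.46 − $3,022.64 = $397.82

$397.82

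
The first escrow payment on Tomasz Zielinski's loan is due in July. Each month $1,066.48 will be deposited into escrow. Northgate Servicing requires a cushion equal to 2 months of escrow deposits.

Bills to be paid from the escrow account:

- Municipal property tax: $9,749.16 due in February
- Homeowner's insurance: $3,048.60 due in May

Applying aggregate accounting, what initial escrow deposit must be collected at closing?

$3,350.28

Cushion = 2 × $1,066.48 = $2,132.96
Trial balance (start $0, +$1,066.48 each month, − disbursements):
  Jul: +$1,066.48 → $1,066.48
  Aug: +$1,066.48 → $2,132.96
  Sep: +$1,066.48 → $3,199.44
  Oct: +$1,066.48 → $4,265.92
  Nov: +$1,066.48 → $5,332.40
  Dec: +$1,066.48 → $6,398.88
  Jan: +$1,066.48 → $7,465.36
  Feb: +$1,066.48 − $9,749.16 → -$1,217.32
  Mar: +$1,066.48 → -$150.84
  Apr: +$1,066.48 → $915.64
  May: +$1,066.48 − $3,048.60 → -$1,066.48
  Jun: +$1,066.48 → $0.00
Lowest trial balance = -$1,217.32 (Feb)
Initial deposit = cushion − low point = $2,132.96 − (-$1,217.32) = $3,350.28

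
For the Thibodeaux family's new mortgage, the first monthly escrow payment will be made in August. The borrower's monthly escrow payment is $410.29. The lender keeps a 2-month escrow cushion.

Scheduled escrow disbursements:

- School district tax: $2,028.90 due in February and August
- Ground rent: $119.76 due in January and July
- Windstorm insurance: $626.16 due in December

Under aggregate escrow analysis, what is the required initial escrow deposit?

Cushion = 2 × $410.29 = $820.58
Trial balance (start $0, +$410.29 each month, − disbursements):
  Aug: +$410.29 − $2,028.90 → -$1,618.61
  Sep: +$410.29 → -$1,208.32
  Oct: +$410.29 → -$798.03
  Nov: +$410.29 → -$387.74
  Dec: +$410.29 − $626.16 → -$603.61
  Jan: +$410.29 − $119.76 → -$313.08
  Feb: +$410.29 − $2,028.90 → -$1,931.69
  Mar: +$410.29 → -$1,521.40
  Apr: +$410.29 → -$1,111.11
  May: +$410.29 → -$700.82
  Jun: +$410.29 → -$290.53
  Jul: +$410.29 − $119.76 → $0.00
Lowest trial balance = -$1,931.69 (Feb)
Initial deposit = cushion − low point = $820.58 − (-$1,931.69) = $2,752.27

$2,752.27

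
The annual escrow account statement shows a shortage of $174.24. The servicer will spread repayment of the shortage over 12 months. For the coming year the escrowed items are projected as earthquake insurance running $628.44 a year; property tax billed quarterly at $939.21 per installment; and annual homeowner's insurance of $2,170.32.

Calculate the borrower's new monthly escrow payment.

Earthquake insurance: $628.44 per year
Property tax: $939.21 × 4 = $3,756.84 per year
Homeowner's insurance: $2,170.32 per year
Total annual escrow = $6,555.60
Per month = $6,555.60 ÷ 12 = $546.30
Shortage spread = $174.24 ÷ 12 = $14.52/mo
Adjusted monthly = $546.30 + $14.52 = $560.82

$560.82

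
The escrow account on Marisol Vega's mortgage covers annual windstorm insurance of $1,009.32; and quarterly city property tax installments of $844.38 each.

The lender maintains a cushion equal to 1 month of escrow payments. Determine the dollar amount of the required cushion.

$365.57

Windstorm insurance: $1,009.32/yr
City property tax: $844.38 × 4 = $3,377.52/yr
Annual escrow total = $1,009.32 + $3,377.52 = $4,386.84
Per month = $4,386.84 / 12 = $365.57
Reserve = 1 × $365.57 = $365.57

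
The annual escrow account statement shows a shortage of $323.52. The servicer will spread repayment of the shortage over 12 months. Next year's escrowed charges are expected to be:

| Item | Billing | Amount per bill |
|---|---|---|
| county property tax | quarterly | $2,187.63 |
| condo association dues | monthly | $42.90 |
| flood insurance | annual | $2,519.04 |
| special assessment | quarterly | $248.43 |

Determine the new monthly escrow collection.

$1,091.80

County property tax — $2,187.63 × 4 = $8,750.52
Condo association dues — $42.90 × 12 = $514.80
Flood insurance — $2,519.04
Special assessment — $248.43 × 4 = $993.72
Total annual escrow = $8,750.52 + $514.80 + $2,519.04 + $993.72 = $12,778.08
Per month = $12,778.08 ÷ 12 = $1,064.84
Monthly shortage recovery: $323.52 ÷ 12 = $26.96
Adjusted monthly = $1,064.84 + $26.96 = $1,091.80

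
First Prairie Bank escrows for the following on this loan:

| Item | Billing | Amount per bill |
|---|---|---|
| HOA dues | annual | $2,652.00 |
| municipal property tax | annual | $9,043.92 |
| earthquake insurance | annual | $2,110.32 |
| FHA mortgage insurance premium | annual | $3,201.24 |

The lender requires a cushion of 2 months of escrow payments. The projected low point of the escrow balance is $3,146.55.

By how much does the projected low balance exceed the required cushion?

HOA dues = $2,652.00 annually
Municipal property tax = $9,043.92 annually
Earthquake insurance = $2,110.32 annually
FHA mortgage insurance premium = $3,201.24 annually
Total annual escrow = $2,652.00 + $9,043.92 + $2,110.32 + $3,201.24 = $17,007.48
Monthly = $17,007.48 / 12 = $1,417.29
Required cushion = 2 × $1,417.29 = $2,834.58
Excess over cushion: $3,146.55 − $2,834.58 = $311.97

$311.97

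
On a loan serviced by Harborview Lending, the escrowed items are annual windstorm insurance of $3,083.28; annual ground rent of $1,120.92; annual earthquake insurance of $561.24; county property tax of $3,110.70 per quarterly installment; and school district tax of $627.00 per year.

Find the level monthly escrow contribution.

Windstorm insurance — $3,083.28 per year
Ground rent — $1,120.92 per year
Earthquake insurance — $561.24 per year
County property tax — $3,110.70 × 4 = $12,442.80 per year
School district tax — $627.00 per year
Annual escrow total = $17,835.24
Monthly escrow = $17,835.24 / 12 = $1,486.27

$1,486.27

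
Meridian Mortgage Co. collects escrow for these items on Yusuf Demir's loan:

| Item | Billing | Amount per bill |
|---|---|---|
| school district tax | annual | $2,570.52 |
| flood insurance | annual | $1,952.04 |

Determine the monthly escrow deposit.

School district tax: $2,570.52/yr
Flood insurance: $1,952.04/yr
Combined annual = $2,570.52 + $1,952.04 = $4,522.56
Base monthly escrow = $4,522.56 ÷ 12 = $376.88

$376.88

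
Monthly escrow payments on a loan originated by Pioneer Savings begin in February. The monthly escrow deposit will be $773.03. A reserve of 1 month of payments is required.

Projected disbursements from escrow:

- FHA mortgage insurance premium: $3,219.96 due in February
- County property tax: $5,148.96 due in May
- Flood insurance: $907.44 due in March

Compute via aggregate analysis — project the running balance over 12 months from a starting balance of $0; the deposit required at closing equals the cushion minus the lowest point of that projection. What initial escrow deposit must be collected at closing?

$6,957.27

Cushion = 1 × $773.03 = $773.03
Trial balance (start $0, +$773.03 each month, − disbursements):
  Feb: +$773.03 − $3,219.96 → -$2,446.93
  Mar: +$773.03 − $907.44 → -$2,581.34
  Apr: +$773.03 → -$1,808.31
  May: +$773.03 − $5,148.96 → -$6,184.24
  Jun: +$773.03 → -$5,411.21
  Jul: +$773.03 → -$4,638.18
  Aug: +$773.03 → -$3,865.15
  Sep: +$773.03 → -$3,092.12
  Oct: +$773.03 → -$2,319.09
  Nov: +$773.03 → -$1,546.06
  Dec: +$773.03 → -$773.03
  Jan: +$773.03 → $0.00
Lowest trial balance = -$6,184.24 (May)
Initial deposit = cushion − low point = $773.03 − (-$6,184.24) = $6,957.27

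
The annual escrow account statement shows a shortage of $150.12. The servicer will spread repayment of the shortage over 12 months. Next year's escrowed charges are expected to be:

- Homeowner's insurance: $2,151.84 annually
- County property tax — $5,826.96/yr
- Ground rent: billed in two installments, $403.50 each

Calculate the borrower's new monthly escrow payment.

Homeowner's insurance: $2,151.84 per year
County property tax: $5,826.96 per year
Ground rent: $403.50 × 2 = $807.00 per year
Combined annual = $2,151.84 + $5,826.96 + $807.00 = $8,785.80
Per month = $8,785.80 / 12 = $732.15
Shortage per month = $150.12 / 12 = $12.51
New monthly escrow = $732.15 + $12.51 = $744.66

$744.66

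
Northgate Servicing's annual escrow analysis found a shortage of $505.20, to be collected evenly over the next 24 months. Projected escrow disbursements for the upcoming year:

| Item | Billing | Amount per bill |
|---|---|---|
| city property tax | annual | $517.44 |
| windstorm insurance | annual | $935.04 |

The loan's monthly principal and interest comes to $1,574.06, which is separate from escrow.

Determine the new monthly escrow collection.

$142.09

City property tax — $517.44 annually
Windstorm insurance — $935.04 annually
Yearly total = $517.44 + $935.04 = $1,452.48
Monthly = $1,452.48 / 12 = $121.04
Shortage per month = $505.20 / 24 = $21.05
Adjusted monthly = $121.04 + $21.05 = $142.09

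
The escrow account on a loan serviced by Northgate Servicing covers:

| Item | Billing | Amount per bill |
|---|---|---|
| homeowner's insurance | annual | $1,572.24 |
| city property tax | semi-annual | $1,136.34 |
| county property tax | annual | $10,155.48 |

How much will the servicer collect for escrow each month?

Homeowner's insurance: $1,572.24 annually
City property tax: $1,136.34 × 2 = $2,272.68 annually
County property tax: $10,155.48 annually
Total annual escrow = $1,572.24 + $2,272.68 + $10,155.48 = $14,000.40
Monthly escrow = $14,000.40 ÷ 12 = $1,166.70

$1,166.70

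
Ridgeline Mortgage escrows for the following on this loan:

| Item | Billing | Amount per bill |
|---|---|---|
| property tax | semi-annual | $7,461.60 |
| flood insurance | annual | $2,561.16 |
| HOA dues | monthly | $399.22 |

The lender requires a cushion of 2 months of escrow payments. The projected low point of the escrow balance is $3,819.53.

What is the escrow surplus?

$107.03

Property tax = $7,461.60 × 2 = $14,923.20 annually
Flood insurance = $2,561.16 annually
HOA dues = $399.22 × 12 = $4,790.64 annually
Combined annual = $14,923.20 + $2,561.16 + $4,790.64 = $22,275.00
Monthly escrow = $22,275.00 / 12 = $1,856.25
Required reserve = 2 × $1,856.25 = $3,712.50
Surplus = $3,819.53 − $3,712.50 = $107.03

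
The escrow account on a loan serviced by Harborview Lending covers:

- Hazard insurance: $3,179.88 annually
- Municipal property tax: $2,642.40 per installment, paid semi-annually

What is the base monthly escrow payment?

$705.39

Hazard insurance — $3,179.88 per year
Municipal property tax — $2,642.40 × 2 = $5,284.80 per year
Combined annual = $8,464.68
Monthly = $8,464.68 / 12 = $705.39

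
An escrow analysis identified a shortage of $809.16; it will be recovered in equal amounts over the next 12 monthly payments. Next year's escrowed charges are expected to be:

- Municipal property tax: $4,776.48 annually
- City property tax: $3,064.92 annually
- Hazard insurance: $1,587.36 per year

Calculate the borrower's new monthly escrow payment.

$853.16

Municipal property tax: $4,776.48 annually
City property tax: $3,064.92 annually
Hazard insurance: $1,587.36 annually
Total annual escrow = $9,428.76
Monthly = $9,428.76 / 12 = $785.73
Shortage per month = $809.16 ÷ 12 = $67.43
Adjusted monthly = $785.73 + $67.43 = $853.16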